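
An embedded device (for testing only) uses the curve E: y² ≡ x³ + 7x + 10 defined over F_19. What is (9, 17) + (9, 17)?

tangent at (9, 17): λ = (3·9² + 7)/(2·17) ≡ 3/15. 15⁻¹ ≡ 14 (mod 19) since 15·14 = 210 ≡ 1, so λ ≡ 3·14 ≡ 4.
  x = λ² - 9 - 9 = 16 - 18 ≡ 17; y = λ·(9 - 17) - 17 ≡ 8. → (17, 8)

(17, 8)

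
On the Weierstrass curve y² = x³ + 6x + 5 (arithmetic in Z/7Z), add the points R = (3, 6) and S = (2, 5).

(3, 6) + (2, 5). λ = (5 - 6)/(2 - 3) ≡ 6/6 mod 7. 6⁻¹ ≡ 6 (mod 7), so λ ≡ 1.
  x = λ² - 3 - 2 = 1 - 5 ≡ 3; y = λ·(3 - 3) - 6 ≡ 1. → (3, 1)

(3, 1)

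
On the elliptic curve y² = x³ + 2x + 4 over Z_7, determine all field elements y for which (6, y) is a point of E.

x³ + 2x + 4 = 232 ≡ 1 (mod 7).
Square roots of 1 mod 7: 1 and 6 (since 1² = 1 ≡ 1).

1, 6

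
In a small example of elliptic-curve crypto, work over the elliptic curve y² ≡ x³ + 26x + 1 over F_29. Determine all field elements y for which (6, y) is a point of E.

x³ + 26x + 1 = 373 ≡ 25 (mod 29).
Square roots of 25 mod 29: 5 and 24 (since 5² = 25 ≡ 25).

5, 24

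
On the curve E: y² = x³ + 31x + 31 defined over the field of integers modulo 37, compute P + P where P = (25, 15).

(14, 8)

tangent at (25, 15): λ = (3·25² + 31)/(2·15) ≡ 19/30. 30⁻¹ ≡ 21 (mod 37) since 30·21 = 630 ≡ 1, so λ ≡ 19·21 ≡ 29.
  x = λ² - 25 - 25 = 841 - 50 ≡ 14; y = λ·(25 - 14) - 15 ≡ 8. → (14, 8)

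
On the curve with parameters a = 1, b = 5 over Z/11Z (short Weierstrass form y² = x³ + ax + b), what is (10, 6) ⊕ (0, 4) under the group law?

(10, 6) + (0, 4). λ = (4 - 6)/(0 - 10) ≡ 9/1 mod 11. 1⁻¹ ≡ 1 (mod 11), so λ ≡ 9.
  x = λ² - 10 - 0 = 81 - 10 ≡ 5; y = λ·(10 - 5) - 6 ≡ 6. → (5, 6)

(5, 6)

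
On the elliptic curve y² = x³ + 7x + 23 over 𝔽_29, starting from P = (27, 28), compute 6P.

(2, 25)

Double-and-add on 6 = (110)₂. Start with P = (27, 28) for the leading 1-bit.
double: tangent at (27, 28): λ = (3·27² + 7)/(2·28) ≡ 19/27. 27⁻¹ ≡ 14 (mod 29) since 27·14 = 378 ≡ 1, so λ ≡ 19·14 ≡ 5.
  x = λ² - 27 - 27 = 25 - 54 ≡ 0; y = λ·(27 - 0) - 28 ≡ 20. → (0, 20)
add P: (0, 20) + (27, 28). λ = (28 - 20)/(27 - 0) ≡ 8/27 mod 29. 27⁻¹ ≡ 14 (mod 29), so λ ≡ 25.
  x = λ² - 0 - 27 = 625 - 27 ≡ 18; y = λ·(0 - 18) - 20 ≡ 23. → (18, 23)
double: tangent at (18, 23): λ = (3·18² + 7)/(2·23) ≡ 22/17. 17⁻¹ ≡ 12 (mod 29), so λ ≡ 22·12 ≡ 3.
  x = λ² - 18 - 18 = 9 - 36 ≡ 2; y = λ·(18 - 2) - 23 ≡ 25. → (2, 25)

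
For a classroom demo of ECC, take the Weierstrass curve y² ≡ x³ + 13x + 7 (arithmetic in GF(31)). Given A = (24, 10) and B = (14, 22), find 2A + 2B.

First 2A:
Repeated addition: build up to 2A.
2A: tangent at (24, 10): λ = (3·24² + 13)/(2·10) ≡ 5/20. 20⁻¹ ≡ 14 (mod 31), so λ ≡ 5·14 ≡ 8.
  x = λ² - 24 - 24 = 64 - 48 ≡ 16; y = λ·(24 - 16) - 10 ≡ 23. → (16, 23)
2A = (16, 23).
Next 2B:
Repeated addition: build up to 2B.
2B: tangent at (14, 22): λ = (3·14² + 13)/(2·22) ≡ 12/13. 13⁻¹ ≡ 12 (mod 31) since 13·12 = 156 ≡ 1, so λ ≡ 12·12 ≡ 20.
  x = λ² - 14 - 14 = 400 - 28 ≡ 0; y = λ·(14 - 0) - 22 ≡ 10. → (0, 10)
2B = (0, 10).
Finally 2A + 2B:
(16, 23) + (0, 10). λ = (10 - 23)/(0 - 16) ≡ 18/15 mod 31. 15⁻¹ ≡ 29 (mod 31), so λ ≡ 26.
  x = λ² - 16 - 0 = 676 - 16 ≡ 9; y = λ·(16 - 9) - 23 ≡ 4. → (9, 4)

(9, 4)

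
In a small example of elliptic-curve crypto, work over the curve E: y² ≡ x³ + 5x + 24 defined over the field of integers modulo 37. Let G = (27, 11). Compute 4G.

(28, 29)

Repeated addition: build up to 4G.
2G: tangent at (27, 11): λ = (3·27² + 5)/(2·11) ≡ 9/22. 22⁻¹ ≡ 32 (mod 37), so λ ≡ 9·32 ≡ 29.
  x = λ² - 27 - 27 = 841 - 54 ≡ 10; y = λ·(27 - 10) - 11 ≡ 1. → (10, 1)
3G: (10, 1) + (27, 11). λ = (11 - 1)/(27 - 10) ≡ 10/17 mod 37. 17⁻¹ ≡ 24 (mod 37), so λ ≡ 18.
  x = λ² - 10 - 27 = 324 - 37 ≡ 28; y = λ·(10 - 28) - 1 ≡ 8. → (28, 8)
4G: (28, 8) + (27, 11). λ = (11 - 8)/(27 - 28) ≡ 3/36 mod 37. 36⁻¹ ≡ 36 (mod 37), so λ ≡ 34.
  x = λ² - 28 - 27 = 1156 - 55 ≡ 28; y = λ·(28 - 28) - 8 ≡ 29. → (28, 29)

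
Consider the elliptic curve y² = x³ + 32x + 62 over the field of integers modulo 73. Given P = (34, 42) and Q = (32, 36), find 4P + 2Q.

(61, 33)

First 4P:
Repeated addition: build up to 4P.
2P: tangent at (34, 42): λ = (3·34² + 32)/(2·42) ≡ 69/11. 11⁻¹ ≡ 20 (mod 73) since 11·20 = 220 ≡ 1, so λ ≡ 69·20 ≡ 66.
  x = λ² - 34 - 34 = 4356 - 68 ≡ 54; y = λ·(34 - 54) - 42 ≡ 25. → (54, 25)
3P: (54, 25) + (34, 42). λ = (42 - 25)/(34 - 54) ≡ 17/53 mod 73. 53⁻¹ ≡ 62 (mod 73), so λ ≡ 32.
  x = λ² - 54 - 34 = 1024 - 88 ≡ 60; y = λ·(54 - 60) - 25 ≡ 2. → (60, 2)
4P: (60, 2) + (34, 42). λ = (42 - 2)/(34 - 60) ≡ 40/47 mod 73. 47⁻¹ ≡ 14 (mod 73) since 47·14 = 658 ≡ 1, so λ ≡ 49.
  x = λ² - 60 - 34 = 2401 - 94 ≡ 44; y = λ·(60 - 44) - 2 ≡ 52. → (44, 52)
4P = (44, 52).
Next 2Q:
Repeated addition: build up to 2Q.
2Q: tangent at (32, 36): λ = (3·32² + 32)/(2·36) ≡ 38/72. 72⁻¹ ≡ 72 (mod 73) since 72·72 = 5184 ≡ 1, so λ ≡ 38·72 ≡ 35.
  x = λ² - 32 - 32 = 1225 - 64 ≡ 66; y = λ·(32 - 66) - 36 ≡ 15. → (66, 15)
2Q = (66, 15).
Finally 4P + 2Q:
(44, 52) + (66, 15). λ = (15 - 52)/(66 - 44) ≡ 36/22 mod 73. 22⁻¹ ≡ 10 (mod 73), so λ ≡ 68.
  x = λ² - 44 - 66 = 4624 - 110 ≡ 61; y = λ·(44 - 61) - 52 ≡ 33. → (61, 33)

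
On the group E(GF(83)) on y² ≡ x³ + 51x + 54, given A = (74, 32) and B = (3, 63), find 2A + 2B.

First 2A:
Repeated addition: build up to 2A.
2A: tangent at (74, 32): λ = (3·74² + 51)/(2·32) ≡ 45/64. 64⁻¹ ≡ 48 (mod 83), so λ ≡ 45·48 ≡ 2.
  x = λ² - 74 - 74 = 4 - 148 ≡ 22; y = λ·(74 - 22) - 32 ≡ 72. → (22, 72)
2A = (22, 72).
Next 2B:
Repeated addition: build up to 2B.
2B: tangent at (3, 63): λ = (3·3² + 51)/(2·63) ≡ 78/43. 43⁻¹ ≡ 56 (mod 83), so λ ≡ 78·56 ≡ 52.
  x = λ² - 3 - 3 = 2704 - 6 ≡ 42; y = λ·(3 - 42) - 63 ≡ 67. → (42, 67)
2B = (42, 67).
Finally 2A + 2B:
(22, 72) + (42, 67). λ = (67 - 72)/(42 - 22) ≡ 78/20 mod 83. 20⁻¹ ≡ 54 (mod 83), so λ ≡ 62.
  x = λ² - 22 - 42 = 3844 - 64 ≡ 45; y = λ·(22 - 45) - 72 ≡ 79. → (45, 79)

(45, 79)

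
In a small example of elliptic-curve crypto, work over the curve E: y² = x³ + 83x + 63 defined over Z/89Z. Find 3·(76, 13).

Write Q = (76, 13).
Repeated addition: build up to 3Q.
2Q: tangent at (76, 13): λ = (3·76² + 83)/(2·13) ≡ 56/26. 26⁻¹ ≡ 24 (mod 89), so λ ≡ 56·24 ≡ 9.
  x = λ² - 76 - 76 = 81 - 152 ≡ 18; y = λ·(76 - 18) - 13 ≡ 64. → (18, 64)
3Q: (18, 64) + (76, 13). λ = (13 - 64)/(76 - 18) ≡ 38/58 mod 89. 58⁻¹ ≡ 66 (mod 89), so λ ≡ 16.
  x = λ² - 18 - 76 = 256 - 94 ≡ 73; y = λ·(18 - 73) - 64 ≡ 35. → (73, 35)

(73, 35)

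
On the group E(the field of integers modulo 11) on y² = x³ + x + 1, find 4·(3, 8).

(0, 10)

Write P = (3, 8).
Double-and-add on 4 = (100)₂. Start with P = (3, 8) for the leading 1-bit.
double: tangent at (3, 8): λ = (3·3² + 1)/(2·8) ≡ 6/5. 5⁻¹ ≡ 9 (mod 11), so λ ≡ 6·9 ≡ 10.
  x = λ² - 3 - 3 = 100 - 6 ≡ 6; y = λ·(3 - 6) - 8 ≡ 6. → (6, 6)
double: tangent at (6, 6): λ = (3·6² + 1)/(2·6) ≡ 10/1. 1⁻¹ ≡ 1 (mod 11), so λ ≡ 10·1 ≡ 10.
  x = λ² - 6 - 6 = 100 - 12 ≡ 0; y = λ·(6 - 0) - 6 ≡ 10. → (0, 10)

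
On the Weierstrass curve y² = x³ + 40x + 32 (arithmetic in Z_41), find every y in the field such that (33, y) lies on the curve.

15, 26

x³ + 40x + 32 = 37289 ≡ 20 (mod 41).
Square roots of 20 mod 41: 15 and 26 (since 15² = 225 ≡ 20).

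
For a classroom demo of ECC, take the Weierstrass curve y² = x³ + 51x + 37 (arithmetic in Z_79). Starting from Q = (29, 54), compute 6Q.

Double-and-add on 6 = (110)₂. Start with Q = (29, 54) for the leading 1-bit.
double: tangent at (29, 54): λ = (3·29² + 51)/(2·54) ≡ 46/29. 29⁻¹ ≡ 30 (mod 79), so λ ≡ 46·30 ≡ 37.
  x = λ² - 29 - 29 = 1369 - 58 ≡ 47; y = λ·(29 - 47) - 54 ≡ 70. → (47, 70)
add Q: (47, 70) + (29, 54). λ = (54 - 70)/(29 - 47) ≡ 63/61 mod 79. 61⁻¹ ≡ 57 (mod 79) since 61·57 = 3477 ≡ 1, so λ ≡ 36.
  x = λ² - 47 - 29 = 1296 - 76 ≡ 35; y = λ·(47 - 35) - 70 ≡ 46. → (35, 46)
double: tangent at (35, 46): λ = (3·35² + 51)/(2·46) ≡ 13/13. 13⁻¹ ≡ 73 (mod 79), so λ ≡ 13·73 ≡ 1.
  x = λ² - 35 - 35 = 1 - 70 ≡ 10; y = λ·(35 - 10) - 46 ≡ 58. → (10, 58)

(10, 58)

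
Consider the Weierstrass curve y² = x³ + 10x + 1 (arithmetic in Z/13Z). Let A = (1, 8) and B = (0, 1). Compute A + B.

(9, 1)

(1, 8) + (0, 1). λ = (1 - 8)/(0 - 1) ≡ 6/12 mod 13. 12⁻¹ ≡ 12 (mod 13), so λ ≡ 7.
  x = λ² - 1 - 0 = 49 - 1 ≡ 9; y = λ·(1 - 9) - 8 ≡ 1. → (9, 1)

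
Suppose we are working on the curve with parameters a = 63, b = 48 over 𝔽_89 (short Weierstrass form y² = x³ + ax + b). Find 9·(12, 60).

(28, 88)

Write Q = (12, 60).
Repeated addition: build up to 9Q.
2Q: tangent at (12, 60): λ = (3·12² + 63)/(2·60) ≡ 50/31. 31⁻¹ ≡ 23 (mod 89), so λ ≡ 50·23 ≡ 82.
  x = λ² - 12 - 12 = 6724 - 24 ≡ 25; y = λ·(12 - 25) - 60 ≡ 31. → (25, 31)
3Q: (25, 31) + (12, 60). λ = (60 - 31)/(12 - 25) ≡ 29/76 mod 89. 76⁻¹ ≡ 41 (mod 89), so λ ≡ 32.
  x = λ² - 25 - 12 = 1024 - 37 ≡ 8; y = λ·(25 - 8) - 31 ≡ 68. → (8, 68)
4Q: (8, 68) + (12, 60). λ = (60 - 68)/(12 - 8) ≡ 81/4 mod 89. 4⁻¹ ≡ 67 (mod 89), so λ ≡ 87.
  x = λ² - 8 - 12 = 7569 - 20 ≡ 73; y = λ·(8 - 73) - 68 ≡ 62. → (73, 62)
5Q: (73, 62) + (12, 60). λ = (60 - 62)/(12 - 73) ≡ 87/28 mod 89. 28⁻¹ ≡ 35 (mod 89), so λ ≡ 19.
  x = λ² - 73 - 12 = 361 - 85 ≡ 9; y = λ·(73 - 9) - 62 ≡ 86. → (9, 86)
6Q: (9, 86) + (12, 60). λ = (60 - 86)/(12 - 9) ≡ 63/3 mod 89. 3⁻¹ ≡ 30 (mod 89), so λ ≡ 21.
  x = λ² - 9 - 12 = 441 - 21 ≡ 64; y = λ·(9 - 64) - 86 ≡ 5. → (64, 5)
7Q: (64, 5) + (12, 60). λ = (60 - 5)/(12 - 64) ≡ 55/37 mod 89. 37⁻¹ ≡ 77 (mod 89) since 37·77 = 2849 ≡ 1, so λ ≡ 52.
  x = λ² - 64 - 12 = 2704 - 76 ≡ 47; y = λ·(64 - 47) - 5 ≡ 78. → (47, 78)
8Q: (47, 78) + (12, 60). λ = (60 - 78)/(12 - 47) ≡ 71/54 mod 89. 54⁻¹ ≡ 61 (mod 89), so λ ≡ 59.
  x = λ² - 47 - 12 = 3481 - 59 ≡ 40; y = λ·(47 - 40) - 78 ≡ 68. → (40, 68)
9Q: (40, 68) + (12, 60). λ = (60 - 68)/(12 - 40) ≡ 81/61 mod 89. 61⁻¹ ≡ 54 (mod 89), so λ ≡ 13.
  x = λ² - 40 - 12 = 169 - 52 ≡ 28; y = λ·(40 - 28) - 68 ≡ 88. → (28, 88)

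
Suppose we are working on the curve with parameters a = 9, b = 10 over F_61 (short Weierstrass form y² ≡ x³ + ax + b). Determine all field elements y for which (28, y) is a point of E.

x³ + 9x + 10 = 22214 ≡ 10 (mod 61).
10 is a non-residue mod 61; no y exists.

none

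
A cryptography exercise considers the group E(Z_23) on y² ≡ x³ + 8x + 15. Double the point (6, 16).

tangent at (6, 16): λ = (3·6² + 8)/(2·16) ≡ 1/9. 9⁻¹ ≡ 18 (mod 23), so λ ≡ 1·18 ≡ 18.
  x = λ² - 6 - 6 = 324 - 12 ≡ 13; y = λ·(6 - 13) - 16 ≡ 19. → (13, 19)

(13, 19)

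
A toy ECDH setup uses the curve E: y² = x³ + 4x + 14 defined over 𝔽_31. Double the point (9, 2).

tangent at (9, 2): λ = (3·9² + 4)/(2·2) ≡ 30/4. 4⁻¹ ≡ 8 (mod 31), so λ ≡ 30·8 ≡ 23.
  x = λ² - 9 - 9 = 529 - 18 ≡ 15; y = λ·(9 - 15) - 2 ≡ 15. → (15, 15)

(15, 15)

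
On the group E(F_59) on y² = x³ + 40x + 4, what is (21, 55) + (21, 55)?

(36, 30)

tangent at (21, 55): λ = (3·21² + 40)/(2·55) ≡ 6/51. 51⁻¹ ≡ 22 (mod 59), so λ ≡ 6·22 ≡ 14.
  x = λ² - 21 - 21 = 196 - 42 ≡ 36; y = λ·(21 - 36) - 55 ≡ 30. → (36, 30)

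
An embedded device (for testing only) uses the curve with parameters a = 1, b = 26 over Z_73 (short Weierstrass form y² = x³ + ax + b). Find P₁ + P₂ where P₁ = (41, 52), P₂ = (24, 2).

(2, 67)

(41, 52) + (24, 2). λ = (2 - 52)/(24 - 41) ≡ 23/56 mod 73. 56⁻¹ ≡ 30 (mod 73), so λ ≡ 33.
  x = λ² - 41 - 24 = 1089 - 65 ≡ 2; y = λ·(41 - 2) - 52 ≡ 67. → (2, 67)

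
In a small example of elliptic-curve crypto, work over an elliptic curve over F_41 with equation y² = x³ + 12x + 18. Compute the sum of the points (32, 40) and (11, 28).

(0, 31)

(32, 40) + (11, 28). λ = (28 - 40)/(11 - 32) ≡ 29/20 mod 41. 20⁻¹ ≡ 39 (mod 41), so λ ≡ 24.
  x = λ² - 32 - 11 = 576 - 43 ≡ 0; y = λ·(32 - 0) - 40 ≡ 31. → (0, 31)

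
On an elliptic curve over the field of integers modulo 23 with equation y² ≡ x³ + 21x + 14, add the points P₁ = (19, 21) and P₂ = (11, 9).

(1, 6)

(19, 21) + (11, 9). λ = (9 - 21)/(11 - 19) ≡ 11/15 mod 23. 15⁻¹ ≡ 20 (mod 23) since 15·20 = 300 ≡ 1, so λ ≡ 13.
  x = λ² - 19 - 11 = 169 - 30 ≡ 1; y = λ·(19 - 1) - 21 ≡ 6. → (1, 6)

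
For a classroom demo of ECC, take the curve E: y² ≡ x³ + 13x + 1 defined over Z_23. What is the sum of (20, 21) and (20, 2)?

O

The two points share x = 20 and their y-coordinates satisfy 21 + 2 ≡ 0 (mod 23), so they are inverses. Their sum is O.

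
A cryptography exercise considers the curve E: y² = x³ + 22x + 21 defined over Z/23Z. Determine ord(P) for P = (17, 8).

9

2P: tangent at (17, 8): λ = (3·17² + 22)/(2·8) ≡ 15/16. 16⁻¹ ≡ 13 (mod 23), so λ ≡ 15·13 ≡ 11.
  x = λ² - 17 - 17 = 121 - 34 ≡ 18; y = λ·(17 - 18) - 8 ≡ 4. → (18, 4)
3P: (18, 4) + (17, 8). λ = (8 - 4)/(17 - 18) ≡ 4/22 mod 23. 22⁻¹ ≡ 22 (mod 23), so λ ≡ 19.
  x = λ² - 18 - 17 = 361 - 35 ≡ 4; y = λ·(18 - 4) - 4 ≡ 9. → (4, 9)
4P: (4, 9) + (17, 8). λ = (8 - 9)/(17 - 4) ≡ 22/13 mod 23. 13⁻¹ ≡ 16 (mod 23), so λ ≡ 7.
  x = λ² - 4 - 17 = 49 - 21 ≡ 5; y = λ·(4 - 5) - 9 ≡ 7. → (5, 7)
5P: (5, 7) + (17, 8). λ = (8 - 7)/(17 - 5) ≡ 1/12 mod 23. 12⁻¹ ≡ 2 (mod 23), so λ ≡ 2.
  x = λ² - 5 - 17 = 4 - 22 ≡ 5; y = λ·(5 - 5) - 7 ≡ 16. → (5, 16)
6P: (5, 16) + (17, 8). λ = (8 - 16)/(17 - 5) ≡ 15/12 mod 23. 12⁻¹ ≡ 2 (mod 23), so λ ≡ 7.
  x = λ² - 5 - 17 = 49 - 22 ≡ 4; y = λ·(5 - 4) - 16 ≡ 14. → (4, 14)
7P: (4, 14) + (17, 8). λ = (8 - 14)/(17 - 4) ≡ 17/13 mod 23. 13⁻¹ ≡ 16 (mod 23), so λ ≡ 19.
  x = λ² - 4 - 17 = 361 - 21 ≡ 18; y = λ·(4 - 18) - 14 ≡ 19. → (18, 19)
8P: (18, 19) + (17, 8). λ = (8 - 19)/(17 - 18) ≡ 12/22 mod 23. 22⁻¹ ≡ 22 (mod 23) since 22·22 = 484 ≡ 1, so λ ≡ 11.
  x = λ² - 18 - 17 = 121 - 35 ≡ 17; y = λ·(18 - 17) - 19 ≡ 15. → (17, 15)
9P: (17, 15) + (17, 8): same x and y₁ ≡ -y₂, so the sum is 𝒪.
9P = 𝒪, so the order is 9.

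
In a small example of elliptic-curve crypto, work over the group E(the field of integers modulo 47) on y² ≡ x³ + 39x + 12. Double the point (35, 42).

tangent at (35, 42): λ = (3·35² + 39)/(2·42) ≡ 1/37. 37⁻¹ ≡ 14 (mod 47) since 37·14 = 518 ≡ 1, so λ ≡ 1·14 ≡ 14.
  x = λ² - 35 - 35 = 196 - 70 ≡ 32; y = λ·(35 - 32) - 42 ≡ 0. → (32, 0)

(32, 0)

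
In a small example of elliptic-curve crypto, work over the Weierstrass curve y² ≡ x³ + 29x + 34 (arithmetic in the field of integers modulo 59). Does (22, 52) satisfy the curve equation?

y² = 52² ≡ 49; x³ + 29x + 34 = 11320 ≡ 51 (mod 59). 49 ≠ 51.

no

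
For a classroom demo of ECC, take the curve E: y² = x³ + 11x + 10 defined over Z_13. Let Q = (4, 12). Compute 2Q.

(1, 10)

tangent at (4, 12): λ = (3·4² + 11)/(2·12) ≡ 7/11. 11⁻¹ ≡ 6 (mod 13) since 11·6 = 66 ≡ 1, so λ ≡ 7·6 ≡ 3.
  x = λ² - 4 - 4 = 9 - 8 ≡ 1; y = λ·(4 - 1) - 12 ≡ 10. → (1, 10)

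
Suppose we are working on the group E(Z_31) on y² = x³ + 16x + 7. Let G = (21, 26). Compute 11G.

Repeated addition: build up to 11G.
2G: tangent at (21, 26): λ = (3·21² + 16)/(2·26) ≡ 6/21. 21⁻¹ ≡ 3 (mod 31) since 21·3 = 63 ≡ 1, so λ ≡ 6·3 ≡ 18.
  x = λ² - 21 - 21 = 324 - 42 ≡ 3; y = λ·(21 - 3) - 26 ≡ 19. → (3, 19)
3G: (3, 19) + (21, 26). λ = (26 - 19)/(21 - 3) ≡ 7/18 mod 31. 18⁻¹ ≡ 19 (mod 31), so λ ≡ 9.
  x = λ² - 3 - 21 = 81 - 24 ≡ 26; y = λ·(3 - 26) - 19 ≡ 22. → (26, 22)
4G: (26, 22) + (21, 26). λ = (26 - 22)/(21 - 26) ≡ 4/26 mod 31. 26⁻¹ ≡ 6 (mod 31) since 26·6 = 156 ≡ 1, so λ ≡ 24.
  x = λ² - 26 - 21 = 576 - 47 ≡ 2; y = λ·(26 - 2) - 22 ≡ 27. → (2, 27)
5G: (2, 27) + (21, 26). λ = (26 - 27)/(21 - 2) ≡ 30/19 mod 31. 19⁻¹ ≡ 18 (mod 31), so λ ≡ 13.
  x = λ² - 2 - 21 = 169 - 23 ≡ 22; y = λ·(2 - 22) - 27 ≡ 23. → (22, 23)
6G: (22, 23) + (21, 26). λ = (26 - 23)/(21 - 22) ≡ 3/30 mod 31. 30⁻¹ ≡ 30 (mod 31) since 30·30 = 900 ≡ 1, so λ ≡ 28.
  x = λ² - 22 - 21 = 784 - 43 ≡ 28; y = λ·(22 - 28) - 23 ≡ 26. → (28, 26)
7G: (28, 26) + (21, 26). λ = (26 - 26)/(21 - 28) ≡ 0/24 mod 31. 24⁻¹ ≡ 22 (mod 31), so λ ≡ 0.
  x = λ² - 28 - 21 = 0 - 49 ≡ 13; y = λ·(28 - 13) - 26 ≡ 5. → (13, 5)
8G: (13, 5) + (21, 26). λ = (26 - 5)/(21 - 13) ≡ 21/8 mod 31. 8⁻¹ ≡ 4 (mod 31), so λ ≡ 22.
  x = λ² - 13 - 21 = 484 - 34 ≡ 16; y = λ·(13 - 16) - 5 ≡ 22. → (16, 22)
9G: (16, 22) + (21, 26). λ = (26 - 22)/(21 - 16) ≡ 4/5 mod 31. 5⁻¹ ≡ 25 (mod 31), so λ ≡ 7.
  x = λ² - 16 - 21 = 49 - 37 ≡ 12; y = λ·(16 - 12) - 22 ≡ 6. → (12, 6)
10G: (12, 6) + (21, 26). λ = (26 - 6)/(21 - 12) ≡ 20/9 mod 31. 9⁻¹ ≡ 7 (mod 31), so λ ≡ 16.
  x = λ² - 12 - 21 = 256 - 33 ≡ 6; y = λ·(12 - 6) - 6 ≡ 28. → (6, 28)
11G: (6, 28) + (21, 26). λ = (26 - 28)/(21 - 6) ≡ 29/15 mod 31. 15⁻¹ ≡ 29 (mod 31), so λ ≡ 4.
  x = λ² - 6 - 21 = 16 - 27 ≡ 20; y = λ·(6 - 20) - 28 ≡ 9. → (20, 9)

(20, 9)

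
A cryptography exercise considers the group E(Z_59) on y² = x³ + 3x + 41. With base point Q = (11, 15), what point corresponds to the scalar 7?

Double-and-add on 7 = (111)₂. Start with Q = (11, 15) for the leading 1-bit.
double: tangent at (11, 15): λ = (3·11² + 3)/(2·15) ≡ 12/30. 30⁻¹ ≡ 2 (mod 59) since 30·2 = 60 ≡ 1, so λ ≡ 12·2 ≡ 24.
  x = λ² - 11 - 11 = 576 - 22 ≡ 23; y = λ·(11 - 23) - 15 ≡ 51. → (23, 51)
add Q: (23, 51) + (11, 15). λ = (15 - 51)/(11 - 23) ≡ 23/47 mod 59. 47⁻¹ ≡ 54 (mod 59), so λ ≡ 3.
  x = λ² - 23 - 11 = 9 - 34 ≡ 34; y = λ·(23 - 34) - 51 ≡ 34. → (34, 34)
double: tangent at (34, 34): λ = (3·34² + 3)/(2·34) ≡ 49/9. 9⁻¹ ≡ 46 (mod 59), so λ ≡ 49·46 ≡ 12.
  x = λ² - 34 - 34 = 144 - 68 ≡ 17; y = λ·(34 - 17) - 34 ≡ 52. → (17, 52)
add Q: (17, 52) + (11, 15). λ = (15 - 52)/(11 - 17) ≡ 22/53 mod 59. 53⁻¹ ≡ 49 (mod 59) since 53·49 = 2597 ≡ 1, so λ ≡ 16.
  x = λ² - 17 - 11 = 256 - 28 ≡ 51; y = λ·(17 - 51) - 52 ≡ 53. → (51, 53)

(51, 53)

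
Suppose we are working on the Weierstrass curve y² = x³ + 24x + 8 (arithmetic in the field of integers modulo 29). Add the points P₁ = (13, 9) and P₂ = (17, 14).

(13, 9) + (17, 14). λ = (14 - 9)/(17 - 13) ≡ 5/4 mod 29. 4⁻¹ ≡ 22 (mod 29), so λ ≡ 23.
  x = λ² - 13 - 17 = 529 - 30 ≡ 6; y = λ·(13 - 6) - 9 ≡ 7. → (6, 7)

(6, 7)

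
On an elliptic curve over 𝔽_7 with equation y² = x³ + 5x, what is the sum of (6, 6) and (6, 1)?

O

The two points share x = 6 and their y-coordinates satisfy 6 + 1 ≡ 0 (mod 7), so they are inverses. Their sum is the point at infinity.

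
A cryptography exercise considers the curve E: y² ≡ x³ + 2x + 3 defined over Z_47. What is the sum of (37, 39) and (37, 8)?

O

The two points share x = 37 and their y-coordinates satisfy 39 + 8 ≡ 0 (mod 47), so they are inverses. Their sum is ∞.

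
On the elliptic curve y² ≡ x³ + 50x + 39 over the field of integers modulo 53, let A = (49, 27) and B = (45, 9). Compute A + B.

(19, 2)

(49, 27) + (45, 9). λ = (9 - 27)/(45 - 49) ≡ 35/49 mod 53. 49⁻¹ ≡ 13 (mod 53), so λ ≡ 31.
  x = λ² - 49 - 45 = 961 - 94 ≡ 19; y = λ·(49 - 19) - 27 ≡ 2. → (19, 2)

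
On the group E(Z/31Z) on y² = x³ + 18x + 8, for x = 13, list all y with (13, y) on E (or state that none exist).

none

x³ + 18x + 8 = 2439 ≡ 21 (mod 31).
21 is a non-residue mod 31; no y exists.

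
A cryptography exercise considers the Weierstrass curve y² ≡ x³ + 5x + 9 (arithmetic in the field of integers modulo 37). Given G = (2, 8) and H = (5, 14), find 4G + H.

First 4G:
Double-and-add on 4 = (100)₂. Start with G = (2, 8) for the leading 1-bit.
double: tangent at (2, 8): λ = (3·2² + 5)/(2·8) ≡ 17/16. 16⁻¹ ≡ 7 (mod 37), so λ ≡ 17·7 ≡ 8.
  x = λ² - 2 - 2 = 64 - 4 ≡ 23; y = λ·(2 - 23) - 8 ≡ 9. → (23, 9)
double: tangent at (23, 9): λ = (3·23² + 5)/(2·9) ≡ 1/18. 18⁻¹ ≡ 35 (mod 37), so λ ≡ 1·35 ≡ 35.
  x = λ² - 23 - 23 = 1225 - 46 ≡ 32; y = λ·(23 - 32) - 9 ≡ 9. → (32, 9)
4G = (32, 9).
Finally 4G + H:
(32, 9) + (5, 14). λ = (14 - 9)/(5 - 32) ≡ 5/10 mod 37. 10⁻¹ ≡ 26 (mod 37), so λ ≡ 19.
  x = λ² - 32 - 5 = 361 - 37 ≡ 28; y = λ·(32 - 28) - 9 ≡ 30. → (28, 30)

(28, 30)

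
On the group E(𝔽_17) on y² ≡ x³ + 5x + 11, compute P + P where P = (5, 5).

(3, 11)

tangent at (5, 5): λ = (3·5² + 5)/(2·5) ≡ 12/10. 10⁻¹ ≡ 12 (mod 17), so λ ≡ 12·12 ≡ 8.
  x = λ² - 5 - 5 = 64 - 10 ≡ 3; y = λ·(5 - 3) - 5 ≡ 11. → (3, 11)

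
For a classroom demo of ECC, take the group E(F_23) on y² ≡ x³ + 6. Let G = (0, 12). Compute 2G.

tangent at (0, 12): λ = (3·0² + 0)/(2·12) ≡ 0/1. 1⁻¹ ≡ 1 (mod 23), so λ ≡ 0·1 ≡ 0.
  x = λ² - 0 - 0 = 0 - 0 ≡ 0; y = λ·(0 - 0) - 12 ≡ 11. → (0, 11)

(0, 11)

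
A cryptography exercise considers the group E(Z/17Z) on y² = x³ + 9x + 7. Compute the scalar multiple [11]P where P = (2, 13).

(9, 16)

Double-and-add on 11 = (1011)₂. Start with P = (2, 13) for the leading 1-bit.
double: tangent at (2, 13): λ = (3·2² + 9)/(2·13) ≡ 4/9. 9⁻¹ ≡ 2 (mod 17), so λ ≡ 4·2 ≡ 8.
  x = λ² - 2 - 2 = 64 - 4 ≡ 9; y = λ·(2 - 9) - 13 ≡ 16. → (9, 16)
double: tangent at (9, 16): λ = (3·9² + 9)/(2·16) ≡ 14/15. 15⁻¹ ≡ 8 (mod 17) since 15·8 = 120 ≡ 1, so λ ≡ 14·8 ≡ 10.
  x = λ² - 9 - 9 = 100 - 18 ≡ 14; y = λ·(9 - 14) - 16 ≡ 2. → (14, 2)
add P: (14, 2) + (2, 13). λ = (13 - 2)/(2 - 14) ≡ 11/5 mod 17. 5⁻¹ ≡ 7 (mod 17) since 5·7 = 35 ≡ 1, so λ ≡ 9.
  x = λ² - 14 - 2 = 81 - 16 ≡ 14; y = λ·(14 - 14) - 2 ≡ 15. → (14, 15)
double: tangent at (14, 15): λ = (3·14² + 9)/(2·15) ≡ 2/13. 13⁻¹ ≡ 4 (mod 17) since 13·4 = 52 ≡ 1, so λ ≡ 2·4 ≡ 8.
  x = λ² - 14 - 14 = 64 - 28 ≡ 2; y = λ·(14 - 2) - 15 ≡ 13. → (2, 13)
add P: tangent at (2, 13): λ = (3·2² + 9)/(2·13) ≡ 4/9. 9⁻¹ ≡ 2 (mod 17), so λ ≡ 4·2 ≡ 8.
  x = λ² - 2 - 2 = 64 - 4 ≡ 9; y = λ·(2 - 9) - 13 ≡ 16. → (9, 16)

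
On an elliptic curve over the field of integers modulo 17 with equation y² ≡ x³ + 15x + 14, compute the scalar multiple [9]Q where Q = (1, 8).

(8, 0)

Double-and-add on 9 = (1001)₂. Start with Q = (1, 8) for the leading 1-bit.
double: tangent at (1, 8): λ = (3·1² + 15)/(2·8) ≡ 1/16. 16⁻¹ ≡ 16 (mod 17) since 16·16 = 256 ≡ 1, so λ ≡ 1·16 ≡ 16.
  x = λ² - 1 - 1 = 256 - 2 ≡ 16; y = λ·(1 - 16) - 8 ≡ 7. → (16, 7)
double: tangent at (16, 7): λ = (3·16² + 15)/(2·7) ≡ 1/14. 14⁻¹ ≡ 11 (mod 17) since 14·11 = 154 ≡ 1, so λ ≡ 1·11 ≡ 11.
  x = λ² - 16 - 16 = 121 - 32 ≡ 4; y = λ·(16 - 4) - 7 ≡ 6. → (4, 6)
double: tangent at (4, 6): λ = (3·4² + 15)/(2·6) ≡ 12/12. 12⁻¹ ≡ 10 (mod 17) since 12·10 = 120 ≡ 1, so λ ≡ 12·10 ≡ 1.
  x = λ² - 4 - 4 = 1 - 8 ≡ 10; y = λ·(4 - 10) - 6 ≡ 5. → (10, 5)
add Q: (10, 5) + (1, 8). λ = (8 - 5)/(1 - 10) ≡ 3/8 mod 17. 8⁻¹ ≡ 15 (mod 17), so λ ≡ 11.
  x = λ² - 10 - 1 = 121 - 11 ≡ 8; y = λ·(10 - 8) - 5 ≡ 0. → (8, 0)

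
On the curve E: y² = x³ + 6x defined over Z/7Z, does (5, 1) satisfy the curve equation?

yes

y² = 1² ≡ 1; x³ + 6x + 0 = 155 ≡ 1 (mod 7). 1 = 1.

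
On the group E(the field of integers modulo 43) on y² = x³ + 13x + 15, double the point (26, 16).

tangent at (26, 16): λ = (3·26² + 13)/(2·16) ≡ 20/32. 32⁻¹ ≡ 39 (mod 43), so λ ≡ 20·39 ≡ 6.
  x = λ² - 26 - 26 = 36 - 52 ≡ 27; y = λ·(26 - 27) - 16 ≡ 21. → (27, 21)

(27, 21)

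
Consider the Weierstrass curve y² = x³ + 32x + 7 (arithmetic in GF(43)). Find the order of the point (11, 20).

10

2P: tangent at (11, 20): λ = (3·11² + 32)/(2·20) ≡ 8/40. 40⁻¹ ≡ 14 (mod 43) since 40·14 = 560 ≡ 1, so λ ≡ 8·14 ≡ 26.
  x = λ² - 11 - 11 = 676 - 22 ≡ 9; y = λ·(11 - 9) - 20 ≡ 32. → (9, 32)
3P: (9, 32) + (11, 20). λ = (20 - 32)/(11 - 9) ≡ 31/2 mod 43. 2⁻¹ ≡ 22 (mod 43), so λ ≡ 37.
  x = λ² - 9 - 11 = 1369 - 20 ≡ 16; y = λ·(9 - 16) - 32 ≡ 10. → (16, 10)
4P: (16, 10) + (11, 20). λ = (20 - 10)/(11 - 16) ≡ 10/38 mod 43. 38⁻¹ ≡ 17 (mod 43) since 38·17 = 646 ≡ 1, so λ ≡ 41.
  x = λ² - 16 - 11 = 1681 - 27 ≡ 20; y = λ·(16 - 20) - 10 ≡ 41. → (20, 41)
5P: (20, 41) + (11, 20). λ = (20 - 41)/(11 - 20) ≡ 22/34 mod 43. 34⁻¹ ≡ 19 (mod 43), so λ ≡ 31.
  x = λ² - 20 - 11 = 961 - 31 ≡ 27; y = λ·(20 - 27) - 41 ≡ 0. → (27, 0)
6P: (27, 0) + (11, 20). λ = (20 - 0)/(11 - 27) ≡ 20/27 mod 43. 27⁻¹ ≡ 8 (mod 43), so λ ≡ 31.
  x = λ² - 27 - 11 = 961 - 38 ≡ 20; y = λ·(27 - 20) - 0 ≡ 2. → (20, 2)
7P: (20, 2) + (11, 20). λ = (20 - 2)/(11 - 20) ≡ 18/34 mod 43. 34⁻¹ ≡ 19 (mod 43), so λ ≡ 41.
  x = λ² - 20 - 11 = 1681 - 31 ≡ 16; y = λ·(20 - 16) - 2 ≡ 33. → (16, 33)
8P: (16, 33) + (11, 20). λ = (20 - 33)/(11 - 16) ≡ 30/38 mod 43. 38⁻¹ ≡ 17 (mod 43), so λ ≡ 37.
  x = λ² - 16 - 11 = 1369 - 27 ≡ 9; y = λ·(16 - 9) - 33 ≡ 11. → (9, 11)
9P: (9, 11) + (11, 20). λ = (20 - 11)/(11 - 9) ≡ 9/2 mod 43. 2⁻¹ ≡ 22 (mod 43) since 2·22 = 44 ≡ 1, so λ ≡ 26.
  x = λ² - 9 - 11 = 676 - 20 ≡ 11; y = λ·(9 - 11) - 11 ≡ 23. → (11, 23)
10P: (11, 23) + (11, 20): same x and y₁ ≡ -y₂, so the sum is 𝒪.
10P = 𝒪, so the order is 10.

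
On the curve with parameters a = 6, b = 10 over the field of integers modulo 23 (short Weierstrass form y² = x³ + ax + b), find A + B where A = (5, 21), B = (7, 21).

(11, 2)

(5, 21) + (7, 21). λ = (21 - 21)/(7 - 5) ≡ 0/2 mod 23. 2⁻¹ ≡ 12 (mod 23) since 2·12 = 24 ≡ 1, so λ ≡ 0.
  x = λ² - 5 - 7 = 0 - 12 ≡ 11; y = λ·(5 - 11) - 21 ≡ 2. → (11, 2)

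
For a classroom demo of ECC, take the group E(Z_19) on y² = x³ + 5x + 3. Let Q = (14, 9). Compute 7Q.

(3, 8)

Repeated addition: build up to 7Q.
2Q: tangent at (14, 9): λ = (3·14² + 5)/(2·9) ≡ 4/18. 18⁻¹ ≡ 18 (mod 19) since 18·18 = 324 ≡ 1, so λ ≡ 4·18 ≡ 15.
  x = λ² - 14 - 14 = 225 - 28 ≡ 7; y = λ·(14 - 7) - 9 ≡ 1. → (7, 1)
3Q: (7, 1) + (14, 9). λ = (9 - 1)/(14 - 7) ≡ 8/7 mod 19. 7⁻¹ ≡ 11 (mod 19) since 7·11 = 77 ≡ 1, so λ ≡ 12.
  x = λ² - 7 - 14 = 144 - 21 ≡ 9; y = λ·(7 - 9) - 1 ≡ 13. → (9, 13)
4Q: (9, 13) + (14, 9). λ = (9 - 13)/(14 - 9) ≡ 15/5 mod 19. 5⁻¹ ≡ 4 (mod 19), so λ ≡ 3.
  x = λ² - 9 - 14 = 9 - 23 ≡ 5; y = λ·(9 - 5) - 13 ≡ 18. → (5, 18)
5Q: (5, 18) + (14, 9). λ = (9 - 18)/(14 - 5) ≡ 10/9 mod 19. 9⁻¹ ≡ 17 (mod 19) since 9·17 = 153 ≡ 1, so λ ≡ 18.
  x = λ² - 5 - 14 = 324 - 19 ≡ 1; y = λ·(5 - 1) - 18 ≡ 16. → (1, 16)
6Q: (1, 16) + (14, 9). λ = (9 - 16)/(14 - 1) ≡ 12/13 mod 19. 13⁻¹ ≡ 3 (mod 19), so λ ≡ 17.
  x = λ² - 1 - 14 = 289 - 15 ≡ 8; y = λ·(1 - 8) - 16 ≡ 17. → (8, 17)
7Q: (8, 17) + (14, 9). λ = (9 - 17)/(14 - 8) ≡ 11/6 mod 19. 6⁻¹ ≡ 16 (mod 19), so λ ≡ 5.
  x = λ² - 8 - 14 = 25 - 22 ≡ 3; y = λ·(8 - 3) - 17 ≡ 8. → (3, 8)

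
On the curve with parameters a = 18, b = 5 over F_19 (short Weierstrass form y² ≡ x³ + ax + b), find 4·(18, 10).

Write P = (18, 10).
Double-and-add on 4 = (100)₂. Start with P = (18, 10) for the leading 1-bit.
double: tangent at (18, 10): λ = (3·18² + 18)/(2·10) ≡ 2/1. 1⁻¹ ≡ 1 (mod 19), so λ ≡ 2·1 ≡ 2.
  x = λ² - 18 - 18 = 4 - 36 ≡ 6; y = λ·(18 - 6) - 10 ≡ 14. → (6, 14)
double: tangent at (6, 14): λ = (3·6² + 18)/(2·14) ≡ 12/9. 9⁻¹ ≡ 17 (mod 19), so λ ≡ 12·17 ≡ 14.
  x = λ² - 6 - 6 = 196 - 12 ≡ 13; y = λ·(6 - 13) - 14 ≡ 2. → (13, 2)

(13, 2)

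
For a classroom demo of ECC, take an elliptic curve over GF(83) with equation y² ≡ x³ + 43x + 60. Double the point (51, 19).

(12, 48)

tangent at (51, 19): λ = (3·51² + 43)/(2·19) ≡ 44/38. 38⁻¹ ≡ 59 (mod 83), so λ ≡ 44·59 ≡ 23.
  x = λ² - 51 - 51 = 529 - 102 ≡ 12; y = λ·(51 - 12) - 19 ≡ 48. → (12, 48)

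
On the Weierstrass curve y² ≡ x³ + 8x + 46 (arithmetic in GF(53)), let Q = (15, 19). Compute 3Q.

(13, 11)

Repeated addition: build up to 3Q.
2Q: tangent at (15, 19): λ = (3·15² + 8)/(2·19) ≡ 47/38. 38⁻¹ ≡ 7 (mod 53), so λ ≡ 47·7 ≡ 11.
  x = λ² - 15 - 15 = 121 - 30 ≡ 38; y = λ·(15 - 38) - 19 ≡ 46. → (38, 46)
3Q: (38, 46) + (15, 19). λ = (19 - 46)/(15 - 38) ≡ 26/30 mod 53. 30⁻¹ ≡ 23 (mod 53) since 30·23 = 690 ≡ 1, so λ ≡ 15.
  x = λ² - 38 - 15 = 225 - 53 ≡ 13; y = λ·(38 - 13) - 46 ≡ 11. → (13, 11)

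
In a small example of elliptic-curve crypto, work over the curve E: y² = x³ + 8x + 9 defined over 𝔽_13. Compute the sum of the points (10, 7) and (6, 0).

(9, 11)

(10, 7) + (6, 0). λ = (0 - 7)/(6 - 10) ≡ 6/9 mod 13. 9⁻¹ ≡ 3 (mod 13), so λ ≡ 5.
  x = λ² - 10 - 6 = 25 - 16 ≡ 9; y = λ·(10 - 9) - 7 ≡ 11. → (9, 11)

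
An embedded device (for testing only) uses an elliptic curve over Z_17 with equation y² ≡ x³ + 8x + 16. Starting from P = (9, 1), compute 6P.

(14, 4)

Double-and-add on 6 = (110)₂. Start with P = (9, 1) for the leading 1-bit.
double: tangent at (9, 1): λ = (3·9² + 8)/(2·1) ≡ 13/2. 2⁻¹ ≡ 9 (mod 17) since 2·9 = 18 ≡ 1, so λ ≡ 13·9 ≡ 15.
  x = λ² - 9 - 9 = 225 - 18 ≡ 3; y = λ·(9 - 3) - 1 ≡ 4. → (3, 4)
add P: (3, 4) + (9, 1). λ = (1 - 4)/(9 - 3) ≡ 14/6 mod 17. 6⁻¹ ≡ 3 (mod 17), so λ ≡ 8.
  x = λ² - 3 - 9 = 64 - 12 ≡ 1; y = λ·(3 - 1) - 4 ≡ 12. → (1, 12)
double: tangent at (1, 12): λ = (3·1² + 8)/(2·12) ≡ 11/7. 7⁻¹ ≡ 5 (mod 17) since 7·5 = 35 ≡ 1, so λ ≡ 11·5 ≡ 4.
  x = λ² - 1 - 1 = 16 - 2 ≡ 14; y = λ·(1 - 14) - 12 ≡ 4. → (14, 4)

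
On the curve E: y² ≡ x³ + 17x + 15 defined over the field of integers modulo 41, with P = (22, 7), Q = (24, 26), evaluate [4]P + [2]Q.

First 4P:
Double-and-add on 4 = (100)₂. Start with P = (22, 7) for the leading 1-bit.
double: tangent at (22, 7): λ = (3·22² + 17)/(2·7) ≡ 34/14. 14⁻¹ ≡ 3 (mod 41) since 14·3 = 42 ≡ 1, so λ ≡ 34·3 ≡ 20.
  x = λ² - 22 - 22 = 400 - 44 ≡ 28; y = λ·(22 - 28) - 7 ≡ 37. → (28, 37)
double: tangent at (28, 37): λ = (3·28² + 17)/(2·37) ≡ 32/33. 33⁻¹ ≡ 5 (mod 41), so λ ≡ 32·5 ≡ 37.
  x = λ² - 28 - 28 = 1369 - 56 ≡ 1; y = λ·(28 - 1) - 37 ≡ 19. → (1, 19)
4P = (1, 19).
Next 2Q:
Repeated addition: build up to 2Q.
2Q: tangent at (24, 26): λ = (3·24² + 17)/(2·26) ≡ 23/11. 11⁻¹ ≡ 15 (mod 41), so λ ≡ 23·15 ≡ 17.
  x = λ² - 24 - 24 = 289 - 48 ≡ 36; y = λ·(24 - 36) - 26 ≡ 16. → (36, 16)
2Q = (36, 16).
Finally 4P + 2Q:
(1, 19) + (36, 16). λ = (16 - 19)/(36 - 1) ≡ 38/35 mod 41. 35⁻¹ ≡ 34 (mod 41) since 35·34 = 1190 ≡ 1, so λ ≡ 21.
  x = λ² - 1 - 36 = 441 - 37 ≡ 35; y = λ·(1 - 35) - 19 ≡ 5. → (35, 5)

(35, 5)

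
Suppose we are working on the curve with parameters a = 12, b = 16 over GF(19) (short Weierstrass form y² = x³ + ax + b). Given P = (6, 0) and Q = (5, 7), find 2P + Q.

First 2P:
Repeated addition: build up to 2P.
2P: (6, 0) + (6, 0): same x and y₁ ≡ -y₂, so the sum is O.
2P = O.
Finally 2P + Q:
O + (5, 7) = (5, 7) (identity).

(5, 7)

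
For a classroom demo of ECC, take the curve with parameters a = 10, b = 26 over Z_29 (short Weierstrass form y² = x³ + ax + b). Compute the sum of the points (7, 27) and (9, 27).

(13, 2)

(7, 27) + (9, 27). λ = (27 - 27)/(9 - 7) ≡ 0/2 mod 29. 2⁻¹ ≡ 15 (mod 29), so λ ≡ 0.
  x = λ² - 7 - 9 = 0 - 16 ≡ 13; y = λ·(7 - 13) - 27 ≡ 2. → (13, 2)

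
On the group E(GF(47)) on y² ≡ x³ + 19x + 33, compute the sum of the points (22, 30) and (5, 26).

(29, 43)

(22, 30) + (5, 26). λ = (26 - 30)/(5 - 22) ≡ 43/30 mod 47. 30⁻¹ ≡ 11 (mod 47) since 30·11 = 330 ≡ 1, so λ ≡ 3.
  x = λ² - 22 - 5 = 9 - 27 ≡ 29; y = λ·(22 - 29) - 30 ≡ 43. → (29, 43)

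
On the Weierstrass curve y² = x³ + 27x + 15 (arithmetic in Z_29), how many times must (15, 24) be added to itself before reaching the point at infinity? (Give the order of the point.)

7

2P: tangent at (15, 24): λ = (3·15² + 27)/(2·24) ≡ 6/19. 19⁻¹ ≡ 26 (mod 29), so λ ≡ 6·26 ≡ 11.
  x = λ² - 15 - 15 = 121 - 30 ≡ 4; y = λ·(15 - 4) - 24 ≡ 10. → (4, 10)
3P: (4, 10) + (15, 24). λ = (24 - 10)/(15 - 4) ≡ 14/11 mod 29. 11⁻¹ ≡ 8 (mod 29) since 11·8 = 88 ≡ 1, so λ ≡ 25.
  x = λ² - 4 - 15 = 625 - 19 ≡ 26; y = λ·(4 - 26) - 10 ≡ 20. → (26, 20)
4P: (26, 20) + (15, 24). λ = (24 - 20)/(15 - 26) ≡ 4/18 mod 29. 18⁻¹ ≡ 21 (mod 29) since 18·21 = 378 ≡ 1, so λ ≡ 26.
  x = λ² - 26 - 15 = 676 - 41 ≡ 26; y = λ·(26 - 26) - 20 ≡ 9. → (26, 9)
5P: (26, 9) + (15, 24). λ = (24 - 9)/(15 - 26) ≡ 15/18 mod 29. 18⁻¹ ≡ 21 (mod 29) since 18·21 = 378 ≡ 1, so λ ≡ 25.
  x = λ² - 26 - 15 = 625 - 41 ≡ 4; y = λ·(26 - 4) - 9 ≡ 19. → (4, 19)
6P: (4, 19) + (15, 24). λ = (24 - 19)/(15 - 4) ≡ 5/11 mod 29. 11⁻¹ ≡ 8 (mod 29), so λ ≡ 11.
  x = λ² - 4 - 15 = 121 - 19 ≡ 15; y = λ·(4 - 15) - 19 ≡ 5. → (15, 5)
7P: (15, 5) + (15, 24): same x and y₁ ≡ -y₂, so the sum is the point at infinity.
7P = the point at infinity, so the order is 7.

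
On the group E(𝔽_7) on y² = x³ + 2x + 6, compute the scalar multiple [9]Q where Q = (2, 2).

Repeated addition: build up to 9Q.
2Q: tangent at (2, 2): λ = (3·2² + 2)/(2·2) ≡ 0/4. 4⁻¹ ≡ 2 (mod 7) since 4·2 = 8 ≡ 1, so λ ≡ 0·2 ≡ 0.
  x = λ² - 2 - 2 = 0 - 4 ≡ 3; y = λ·(2 - 3) - 2 ≡ 5. → (3, 5)
3Q: (3, 5) + (2, 2). λ = (2 - 5)/(2 - 3) ≡ 4/6 mod 7. 6⁻¹ ≡ 6 (mod 7), so λ ≡ 3.
  x = λ² - 3 - 2 = 9 - 5 ≡ 4; y = λ·(3 - 4) - 5 ≡ 6. → (4, 6)
4Q: (4, 6) + (2, 2). λ = (2 - 6)/(2 - 4) ≡ 3/5 mod 7. 5⁻¹ ≡ 3 (mod 7), so λ ≡ 2.
  x = λ² - 4 - 2 = 4 - 6 ≡ 5; y = λ·(4 - 5) - 6 ≡ 6. → (5, 6)
5Q: (5, 6) + (2, 2). λ = (2 - 6)/(2 - 5) ≡ 3/4 mod 7. 4⁻¹ ≡ 2 (mod 7) since 4·2 = 8 ≡ 1, so λ ≡ 6.
  x = λ² - 5 - 2 = 36 - 7 ≡ 1; y = λ·(5 - 1) - 6 ≡ 4. → (1, 4)
6Q: (1, 4) + (2, 2). λ = (2 - 4)/(2 - 1) ≡ 5/1 mod 7. 1⁻¹ ≡ 1 (mod 7), so λ ≡ 5.
  x = λ² - 1 - 2 = 25 - 3 ≡ 1; y = λ·(1 - 1) - 4 ≡ 3. → (1, 3)
7Q: (1, 3) + (2, 2). λ = (2 - 3)/(2 - 1) ≡ 6/1 mod 7. 1⁻¹ ≡ 1 (mod 7) since 1·1 = 1 ≡ 1, so λ ≡ 6.
  x = λ² - 1 - 2 = 36 - 3 ≡ 5; y = λ·(1 - 5) - 3 ≡ 1. → (5, 1)
8Q: (5, 1) + (2, 2). λ = (2 - 1)/(2 - 5) ≡ 1/4 mod 7. 4⁻¹ ≡ 2 (mod 7), so λ ≡ 2.
  x = λ² - 5 - 2 = 4 - 7 ≡ 4; y = λ·(5 - 4) - 1 ≡ 1. → (4, 1)
9Q: (4, 1) + (2, 2). λ = (2 - 1)/(2 - 4) ≡ 1/5 mod 7. 5⁻¹ ≡ 3 (mod 7), so λ ≡ 3.
  x = λ² - 4 - 2 = 9 - 6 ≡ 3; y = λ·(4 - 3) - 1 ≡ 2. → (3, 2)

(3, 2)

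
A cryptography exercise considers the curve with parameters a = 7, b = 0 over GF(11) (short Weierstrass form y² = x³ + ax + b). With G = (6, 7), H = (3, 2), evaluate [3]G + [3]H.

First 3G:
Repeated addition: build up to 3G.
2G: tangent at (6, 7): λ = (3·6² + 7)/(2·7) ≡ 5/3. 3⁻¹ ≡ 4 (mod 11) since 3·4 = 12 ≡ 1, so λ ≡ 5·4 ≡ 9.
  x = λ² - 6 - 6 = 81 - 12 ≡ 3; y = λ·(6 - 3) - 7 ≡ 9. → (3, 9)
3G: (3, 9) + (6, 7). λ = (7 - 9)/(6 - 3) ≡ 9/3 mod 11. 3⁻¹ ≡ 4 (mod 11), so λ ≡ 3.
  x = λ² - 3 - 6 = 9 - 9 ≡ 0; y = λ·(3 - 0) - 9 ≡ 0. → (0, 0)
3G = (0, 0).
Next 3H:
Repeated addition: build up to 3H.
2H: tangent at (3, 2): λ = (3·3² + 7)/(2·2) ≡ 1/4. 4⁻¹ ≡ 3 (mod 11), so λ ≡ 1·3 ≡ 3.
  x = λ² - 3 - 3 = 9 - 6 ≡ 3; y = λ·(3 - 3) - 2 ≡ 9. → (3, 9)
3H: (3, 9) + (3, 2): same x and y₁ ≡ -y₂, so the sum is ∞.
3H = ∞.
Finally 3G + 3H:
(0, 0) + ∞ = (0, 0) (identity).

(0, 0)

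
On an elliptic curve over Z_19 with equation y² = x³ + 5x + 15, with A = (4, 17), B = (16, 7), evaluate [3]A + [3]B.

First 3A:
Repeated addition: build up to 3A.
2A: tangent at (4, 17): λ = (3·4² + 5)/(2·17) ≡ 15/15. 15⁻¹ ≡ 14 (mod 19) since 15·14 = 210 ≡ 1, so λ ≡ 15·14 ≡ 1.
  x = λ² - 4 - 4 = 1 - 8 ≡ 12; y = λ·(4 - 12) - 17 ≡ 13. → (12, 13)
3A: (12, 13) + (4, 17). λ = (17 - 13)/(4 - 12) ≡ 4/11 mod 19. 11⁻¹ ≡ 7 (mod 19), so λ ≡ 9.
  x = λ² - 12 - 4 = 81 - 16 ≡ 8; y = λ·(12 - 8) - 13 ≡ 4. → (8, 4)
3A = (8, 4).
Next 3B:
Repeated addition: build up to 3B.
2B: tangent at (16, 7): λ = (3·16² + 5)/(2·7) ≡ 13/14. 14⁻¹ ≡ 15 (mod 19) since 14·15 = 210 ≡ 1, so λ ≡ 13·15 ≡ 5.
  x = λ² - 16 - 16 = 25 - 32 ≡ 12; y = λ·(16 - 12) - 7 ≡ 13. → (12, 13)
3B: (12, 13) + (16, 7). λ = (7 - 13)/(16 - 12) ≡ 13/4 mod 19. 4⁻¹ ≡ 5 (mod 19) since 4·5 = 20 ≡ 1, so λ ≡ 8.
  x = λ² - 12 - 16 = 64 - 28 ≡ 17; y = λ·(12 - 17) - 13 ≡ 4. → (17, 4)
3B = (17, 4).
Finally 3A + 3B:
(8, 4) + (17, 4). λ = (4 - 4)/(17 - 8) ≡ 0/9 mod 19. 9⁻¹ ≡ 17 (mod 19) since 9·17 = 153 ≡ 1, so λ ≡ 0.
  x = λ² - 8 - 17 = 0 - 25 ≡ 13; y = λ·(8 - 13) - 4 ≡ 15. → (13, 15)

(13, 15)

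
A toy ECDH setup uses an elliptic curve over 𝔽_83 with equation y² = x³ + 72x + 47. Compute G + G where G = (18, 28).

(2, 45)

tangent at (18, 28): λ = (3·18² + 72)/(2·28) ≡ 48/56. 56⁻¹ ≡ 43 (mod 83), so λ ≡ 48·43 ≡ 72.
  x = λ² - 18 - 18 = 5184 - 36 ≡ 2; y = λ·(18 - 2) - 28 ≡ 45. → (2, 45)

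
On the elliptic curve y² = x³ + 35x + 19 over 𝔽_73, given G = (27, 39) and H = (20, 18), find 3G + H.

First 3G:
Repeated addition: build up to 3G.
2G: tangent at (27, 39): λ = (3·27² + 35)/(2·39) ≡ 32/5. 5⁻¹ ≡ 44 (mod 73) since 5·44 = 220 ≡ 1, so λ ≡ 32·44 ≡ 21.
  x = λ² - 27 - 27 = 441 - 54 ≡ 22; y = λ·(27 - 22) - 39 ≡ 66. → (22, 66)
3G: (22, 66) + (27, 39). λ = (39 - 66)/(27 - 22) ≡ 46/5 mod 73. 5⁻¹ ≡ 44 (mod 73), so λ ≡ 53.
  x = λ² - 22 - 27 = 2809 - 49 ≡ 59; y = λ·(22 - 59) - 66 ≡ 17. → (59, 17)
3G = (59, 17).
Finally 3G + H:
(59, 17) + (20, 18). λ = (18 - 17)/(20 - 59) ≡ 1/34 mod 73. 34⁻¹ ≡ 58 (mod 73), so λ ≡ 58.
  x = λ² - 59 - 20 = 3364 - 79 ≡ 0; y = λ·(59 - 0) - 17 ≡ 47. → (0, 47)

(0, 47)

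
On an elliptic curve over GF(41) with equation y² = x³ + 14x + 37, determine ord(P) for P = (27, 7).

7

2P: tangent at (27, 7): λ = (3·27² + 14)/(2·7) ≡ 28/14. 14⁻¹ ≡ 3 (mod 41), so λ ≡ 28·3 ≡ 2.
  x = λ² - 27 - 27 = 4 - 54 ≡ 32; y = λ·(27 - 32) - 7 ≡ 24. → (32, 24)
3P: (32, 24) + (27, 7). λ = (7 - 24)/(27 - 32) ≡ 24/36 mod 41. 36⁻¹ ≡ 8 (mod 41), so λ ≡ 28.
  x = λ² - 32 - 27 = 784 - 59 ≡ 28; y = λ·(32 - 28) - 24 ≡ 6. → (28, 6)
4P: (28, 6) + (27, 7). λ = (7 - 6)/(27 - 28) ≡ 1/40 mod 41. 40⁻¹ ≡ 40 (mod 41) since 40·40 = 1600 ≡ 1, so λ ≡ 40.
  x = λ² - 28 - 27 = 1600 - 55 ≡ 28; y = λ·(28 - 28) - 6 ≡ 35. → (28, 35)
5P: (28, 35) + (27, 7). λ = (7 - 35)/(27 - 28) ≡ 13/40 mod 41. 40⁻¹ ≡ 40 (mod 41) since 40·40 = 1600 ≡ 1, so λ ≡ 28.
  x = λ² - 28 - 27 = 784 - 55 ≡ 32; y = λ·(28 - 32) - 35 ≡ 17. → (32, 17)
6P: (32, 17) + (27, 7). λ = (7 - 17)/(27 - 32) ≡ 31/36 mod 41. 36⁻¹ ≡ 8 (mod 41) since 36·8 = 288 ≡ 1, so λ ≡ 2.
  x = λ² - 32 - 27 = 4 - 59 ≡ 27; y = λ·(32 - 27) - 17 ≡ 34. → (27, 34)
7P: (27, 34) + (27, 7): same x and y₁ ≡ -y₂, so the sum is the point at infinity.
7P = the point at infinity, so the order is 7.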